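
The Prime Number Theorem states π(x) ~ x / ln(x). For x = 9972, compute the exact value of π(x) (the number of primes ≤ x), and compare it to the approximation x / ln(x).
π(9972) = 1228;  x/ln(x) ≈ 1083.03;  relative error ≈ 11.81%.

Directly count primes up to 9972: π(9972) = 1228. The PNT approximation gives 9972/ln(9972) ≈ 9972/9.20754 ≈ 1083.03. Relative error (π(x) − x/ln(x)) / π(x) ≈ 11.81%; the approximation is known to undercount slightly (Li(x) is a better estimate).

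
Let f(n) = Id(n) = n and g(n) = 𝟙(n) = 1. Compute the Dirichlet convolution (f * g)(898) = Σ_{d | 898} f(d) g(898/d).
(Id * 𝟙)(898) = 1350

Divisors of 898: [1, 2, 449, 898]. For each d | 898:
  d = 1: Id(1) · 𝟙(898/1) = 1 · 1 = 1
  d = 2: Id(2) · 𝟙(898/2) = 2 · 1 = 2
  d = 449: Id(449) · 𝟙(898/449) = 449 · 1 = 449
  d = 898: Id(898) · 𝟙(898/898) = 898 · 1 = 898
Summing: (Id * 𝟙)(898) = 1 + 2 + 449 + 898 = 1350.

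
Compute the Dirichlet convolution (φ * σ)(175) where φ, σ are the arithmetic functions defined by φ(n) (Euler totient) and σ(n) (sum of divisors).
(φ * σ)(175) = 1050

Divisors of 175: [1, 5, 7, 25, 35, 175]. For each d | 175:
  d = 1: φ(1) · σ(175/1) = 1 · 248 = 248
  d = 5: φ(5) · σ(175/5) = 4 · 48 = 192
  d = 7: φ(7) · σ(175/7) = 6 · 31 = 186
  d = 25: φ(25) · σ(175/25) = 20 · 8 = 160
  d = 35: φ(35) · σ(175/35) = 24 · 6 = 144
  d = 175: φ(175) · σ(175/175) = 120 · 1 = 120
Summing: (φ * σ)(175) = 248 + 192 + 186 + 160 + 144 + 120 = 1050.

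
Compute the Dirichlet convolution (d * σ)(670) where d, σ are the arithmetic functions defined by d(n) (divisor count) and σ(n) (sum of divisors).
(d * σ)(670) = 2800

Divisors of 670: [1, 2, 5, 10, 67, 134, 335, 670]. For each d | 670:
  d = 1: d(1) · σ(670/1) = 1 · 1224 = 1224
  d = 2: d(2) · σ(670/2) = 2 · 408 = 816
  d = 5: d(5) · σ(670/5) = 2 · 204 = 408
  d = 10: d(10) · σ(670/10) = 4 · 68 = 272
  d = 67: d(67) · σ(670/67) = 2 · 18 = 36
  d = 134: d(134) · σ(670/134) = 4 · 6 = 24
  d = 335: d(335) · σ(670/335) = 4 · 3 = 12
  d = 670: d(670) · σ(670/670) = 8 · 1 = 8
Summing: (d * σ)(670) = 1224 + 816 + 408 + 272 + 36 + 24 + 12 + 8 = 2800.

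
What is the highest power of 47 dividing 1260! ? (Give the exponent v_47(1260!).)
v_47(1260!) = 26

Legendre's formula: v_p(n!) = Σ_{k ≥ 1} ⌊n / p^k⌋. For p = 47, n = 1260, the terms are:
  ⌊1260/47^1⌋ = ⌊1260/47⌋ = 26
(the next term ⌊1260/47^2⌋ = 0, terminating the sum). Summing: v_47(1260!) = 26 = 26.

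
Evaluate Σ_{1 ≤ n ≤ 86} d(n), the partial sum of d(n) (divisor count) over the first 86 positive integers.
Σ_{n ≤ 86} d(n) = 399

Compute d(n) for each 1 ≤ n ≤ 86: d(1) = 1, d(2) = 2, d(3) = 2, d(4) = 3, d(5) = 2, d(6) = 4, d(7) = 2, d(8) = 4, d(9) = 3, d(10) = 4, d(11) = 2, d(12) = 6, d(13) = 2, d(14) = 4, d(15) = 4, d(16) = 5, d(17) = 2, d(18) = 6, d(19) = 2, d(20) = 6, d(21) = 4, d(22) = 4, d(23) = 2, d(24) = 8, d(25) = 3, d(26) = 4, d(27) = 4, d(28) = 6, d(29) = 2, d(30) = 8, d(31) = 2, d(32) = 6, d(33) = 4, d(34) = 4, d(35) = 4, d(36) = 9, d(37) = 2, d(38) = 4, d(39) = 4, d(40) = 8, d(41) = 2, d(42) = 8, d(43) = 2, d(44) = 6, d(45) = 6, d(46) = 4, d(47) = 2, d(48) = 10, d(49) = 3, d(50) = 6, d(51) = 4, d(52) = 6, d(53) = 2, d(54) = 8, d(55) = 4, d(56) = 8, d(57) = 4, d(58) = 4, d(59) = 2, d(60) = 12, d(61) = 2, d(62) = 4, d(63) = 6, d(64) = 7, d(65) = 4, d(66) = 8, d(67) = 2, d(68) = 6, d(69) = 4, d(70) = 8, d(71) = 2, d(72) = 12, d(73) = 2, d(74) = 4, d(75) = 6, d(76) = 6, d(77) = 4, d(78) = 8, d(79) = 2, d(80) = 10, d(81) = 5, d(82) = 4, d(83) = 2, d(84) = 12, d(85) = 4, d(86) = 4. Summing all 86 values: 399. (Dirichlet's divisor formula: Σ_{n ≤ x} d(n) = x ln(x) + (2γ − 1) x + O(√x). For x = 86, the asymptotic estimate is ≈ 396.35.)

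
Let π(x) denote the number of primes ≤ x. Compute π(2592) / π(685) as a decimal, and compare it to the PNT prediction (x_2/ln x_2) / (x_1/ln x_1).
π(2592)/π(685) = 377/124 ≈ 3.0403;  PNT prediction ≈ 3.1433.

π(685) = 124 and π(2592) = 377, so π(2592)/π(685) ≈ 3.0403. The PNT-predicted ratio is (2592/ln(2592)) / (685/ln(685)) ≈ 3.1433. The two agree to within a few percent, as expected.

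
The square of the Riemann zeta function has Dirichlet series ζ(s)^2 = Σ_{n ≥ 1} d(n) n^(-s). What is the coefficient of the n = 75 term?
d(75) = 6

ζ(s)^2 = (Σ 1/m^s)(Σ 1/k^s). The coefficient of 1/n^s in the product is the number of ordered pairs (m, k) with mk = n, which equals d(n). For n = 75, divisors are [1, 3, 5, 15, 25, 75], so d(75) = 6.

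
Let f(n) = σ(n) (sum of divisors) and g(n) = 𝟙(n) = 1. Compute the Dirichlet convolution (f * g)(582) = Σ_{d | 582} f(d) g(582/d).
(σ * 𝟙)(582) = 1980

Divisors of 582: [1, 2, 3, 6, 97, 194, 291, 582]. For each d | 582:
  d = 1: σ(1) · 𝟙(582/1) = 1 · 1 = 1
  d = 2: σ(2) · 𝟙(582/2) = 3 · 1 = 3
  d = 3: σ(3) · 𝟙(582/3) = 4 · 1 = 4
  d = 6: σ(6) · 𝟙(582/6) = 12 · 1 = 12
  d = 97: σ(97) · 𝟙(582/97) = 98 · 1 = 98
  d = 194: σ(194) · 𝟙(582/194) = 294 · 1 = 294
  d = 291: σ(291) · 𝟙(582/291) = 392 · 1 = 392
  d = 582: σ(582) · 𝟙(582/582) = 1176 · 1 = 1176
Summing: (σ * 𝟙)(582) = 1 + 3 + 4 + 12 + 98 + 294 + 392 + 1176 = 1980.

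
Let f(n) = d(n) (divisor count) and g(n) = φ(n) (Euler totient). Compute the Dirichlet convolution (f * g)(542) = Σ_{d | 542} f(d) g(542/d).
(d * φ)(542) = 816

Divisors of 542: [1, 2, 271, 542]. For each d | 542:
  d = 1: d(1) · φ(542/1) = 1 · 270 = 270
  d = 2: d(2) · φ(542/2) = 2 · 270 = 540
  d = 271: d(271) · φ(542/271) = 2 · 1 = 2
  d = 542: d(542) · φ(542/542) = 4 · 1 = 4
Summing: (d * φ)(542) = 270 + 540 + 2 + 4 = 816.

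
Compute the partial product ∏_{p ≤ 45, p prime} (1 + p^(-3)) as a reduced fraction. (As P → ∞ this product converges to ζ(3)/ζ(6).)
∏ = 77199709041125603078439960576/65340146372601957980502060935

The primes p ≤ 45 are [2, 3, 5, 7, 11, 13, 17, 19, 23, 29, 31, 37, 41, 43]. For each, (1 + 1/p^3) = (p^3 + 1)/p^3. Multiplying these fractions over p ∈ [2, 3, 5, 7, 11, 13, 17, 19, 23, 29, 31, 37, 41, 43] gives 77199709041125603078439960576/65340146372601957980502060935. (In the limit P → ∞ this tends to ζ(3)/ζ(6).)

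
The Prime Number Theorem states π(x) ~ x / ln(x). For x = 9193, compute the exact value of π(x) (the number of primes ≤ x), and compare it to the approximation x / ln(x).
π(9193) = 1139;  x/ln(x) ≈ 1007.32;  relative error ≈ 11.56%.

Directly count primes up to 9193: π(9193) = 1139. The PNT approximation gives 9193/ln(9193) ≈ 9193/9.12620 ≈ 1007.32. Relative error (π(x) − x/ln(x)) / π(x) ≈ 11.56%; the approximation is known to undercount slightly (Li(x) is a better estimate).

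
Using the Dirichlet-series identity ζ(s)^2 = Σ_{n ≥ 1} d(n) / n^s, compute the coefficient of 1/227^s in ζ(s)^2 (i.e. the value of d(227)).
d(227) = 2

ζ(s)^2 = (Σ 1/m^s)(Σ 1/k^s). The coefficient of 1/n^s in the product is the number of ordered pairs (m, k) with mk = n, which equals d(n). For n = 227, divisors are [1, 227], so d(227) = 2.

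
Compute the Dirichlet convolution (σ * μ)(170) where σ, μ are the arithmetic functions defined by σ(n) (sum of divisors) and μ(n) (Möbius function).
(σ * μ)(170) = 170

Divisors of 170: [1, 2, 5, 10, 17, 34, 85, 170]. For each d | 170:
  d = 1: σ(1) · μ(170/1) = 1 · -1 = -1
  d = 2: σ(2) · μ(170/2) = 3 · 1 = 3
  d = 5: σ(5) · μ(170/5) = 6 · 1 = 6
  d = 10: σ(10) · μ(170/10) = 18 · -1 = -18
  d = 17: σ(17) · μ(170/17) = 18 · 1 = 18
  d = 34: σ(34) · μ(170/34) = 54 · -1 = -54
  d = 85: σ(85) · μ(170/85) = 108 · -1 = -108
  d = 170: σ(170) · μ(170/170) = 324 · 1 = 324
Summing: (σ * μ)(170) = -1 + 3 + 6 + -18 + 18 + -54 + -108 + 324 = 170.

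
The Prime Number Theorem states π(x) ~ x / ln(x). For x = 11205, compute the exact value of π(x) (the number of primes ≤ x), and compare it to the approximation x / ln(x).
π(11205) = 1356;  x/ln(x) ≈ 1201.72;  relative error ≈ 11.38%.

Directly count primes up to 11205: π(11205) = 1356. The PNT approximation gives 11205/ln(11205) ≈ 11205/9.32412 ≈ 1201.72. Relative error (π(x) − x/ln(x)) / π(x) ≈ 11.38%; the approximation is known to undercount slightly (Li(x) is a better estimate).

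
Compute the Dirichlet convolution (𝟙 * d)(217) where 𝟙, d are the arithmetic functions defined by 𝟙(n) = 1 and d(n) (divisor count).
(𝟙 * d)(217) = 9

Divisors of 217: [1, 7, 31, 217]. For each d | 217:
  d = 1: 𝟙(1) · d(217/1) = 1 · 4 = 4
  d = 7: 𝟙(7) · d(217/7) = 1 · 2 = 2
  d = 31: 𝟙(31) · d(217/31) = 1 · 2 = 2
  d = 217: 𝟙(217) · d(217/217) = 1 · 1 = 1
Summing: (𝟙 * d)(217) = 4 + 2 + 2 + 1 = 9.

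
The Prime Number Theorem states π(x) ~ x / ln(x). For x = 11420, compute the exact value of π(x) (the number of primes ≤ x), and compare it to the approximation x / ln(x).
π(11420) = 1377;  x/ln(x) ≈ 1222.29;  relative error ≈ 11.24%.

Directly count primes up to 11420: π(11420) = 1377. The PNT approximation gives 11420/ln(11420) ≈ 11420/9.34312 ≈ 1222.29. Relative error (π(x) − x/ln(x)) / π(x) ≈ 11.24%; the approximation is known to undercount slightly (Li(x) is a better estimate).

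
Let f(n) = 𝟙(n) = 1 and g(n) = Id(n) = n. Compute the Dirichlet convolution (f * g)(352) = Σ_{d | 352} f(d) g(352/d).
(𝟙 * Id)(352) = 756

Divisors of 352: [1, 2, 4, 8, 11, 16, 22, 32, 44, 88, 176, 352]. For each d | 352:
  d = 1: 𝟙(1) · Id(352/1) = 1 · 352 = 352
  d = 2: 𝟙(2) · Id(352/2) = 1 · 176 = 176
  d = 4: 𝟙(4) · Id(352/4) = 1 · 88 = 88
  d = 8: 𝟙(8) · Id(352/8) = 1 · 44 = 44
  d = 11: 𝟙(11) · Id(352/11) = 1 · 32 = 32
  d = 16: 𝟙(16) · Id(352/16) = 1 · 22 = 22
  d = 22: 𝟙(22) · Id(352/22) = 1 · 16 = 16
  d = 32: 𝟙(32) · Id(352/32) = 1 · 11 = 11
  d = 44: 𝟙(44) · Id(352/44) = 1 · 8 = 8
  d = 88: 𝟙(88) · Id(352/88) = 1 · 4 = 4
  d = 176: 𝟙(176) · Id(352/176) = 1 · 2 = 2
  d = 352: 𝟙(352) · Id(352/352) = 1 · 1 = 1
Summing: (𝟙 * Id)(352) = 352 + 176 + 88 + 44 + 32 + 22 + 16 + 11 + 8 + 4 + 2 + 1 = 756.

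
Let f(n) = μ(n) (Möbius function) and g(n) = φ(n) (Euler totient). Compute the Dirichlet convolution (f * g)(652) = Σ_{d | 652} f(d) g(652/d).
(μ * φ)(652) = 161

Divisors of 652: [1, 2, 4, 163, 326, 652]. For each d | 652:
  d = 1: μ(1) · φ(652/1) = 1 · 324 = 324
  d = 2: μ(2) · φ(652/2) = -1 · 162 = -162
  d = 4: μ(4) · φ(652/4) = 0 · 162 = 0
  d = 163: μ(163) · φ(652/163) = -1 · 2 = -2
  d = 326: μ(326) · φ(652/326) = 1 · 1 = 1
  d = 652: μ(652) · φ(652/652) = 0 · 1 = 0
Summing: (μ * φ)(652) = 324 + -162 + 0 + -2 + 1 + 0 = 161.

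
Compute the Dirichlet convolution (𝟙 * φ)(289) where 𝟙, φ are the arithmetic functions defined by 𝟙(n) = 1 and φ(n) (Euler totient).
(𝟙 * φ)(289) = 289

Divisors of 289: [1, 17, 289]. For each d | 289:
  d = 1: 𝟙(1) · φ(289/1) = 1 · 272 = 272
  d = 17: 𝟙(17) · φ(289/17) = 1 · 16 = 16
  d = 289: 𝟙(289) · φ(289/289) = 1 · 1 = 1
Summing: (𝟙 * φ)(289) = 272 + 16 + 1 = 289.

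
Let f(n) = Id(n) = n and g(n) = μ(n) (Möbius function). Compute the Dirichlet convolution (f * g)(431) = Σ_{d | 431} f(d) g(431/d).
(Id * μ)(431) = 430

Divisors of 431: [1, 431]. For each d | 431:
  d = 1: Id(1) · μ(431/1) = 1 · -1 = -1
  d = 431: Id(431) · μ(431/431) = 431 · 1 = 431
Summing: (Id * μ)(431) = -1 + 431 = 430.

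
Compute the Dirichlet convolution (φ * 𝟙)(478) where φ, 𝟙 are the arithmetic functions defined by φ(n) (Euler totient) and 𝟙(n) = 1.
(φ * 𝟙)(478) = 478

Divisors of 478: [1, 2, 239, 478]. For each d | 478:
  d = 1: φ(1) · 𝟙(478/1) = 1 · 1 = 1
  d = 2: φ(2) · 𝟙(478/2) = 1 · 1 = 1
  d = 239: φ(239) · 𝟙(478/239) = 238 · 1 = 238
  d = 478: φ(478) · 𝟙(478/478) = 238 · 1 = 238
Summing: (φ * 𝟙)(478) = 1 + 1 + 238 + 238 = 478.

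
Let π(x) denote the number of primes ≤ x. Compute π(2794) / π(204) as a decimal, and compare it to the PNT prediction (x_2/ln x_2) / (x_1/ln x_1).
π(2794)/π(204) = 406/46 ≈ 8.8261;  PNT prediction ≈ 9.1790.

π(204) = 46 and π(2794) = 406, so π(2794)/π(204) ≈ 8.8261. The PNT-predicted ratio is (2794/ln(2794)) / (204/ln(204)) ≈ 9.1790. The two agree to within a few percent, as expected.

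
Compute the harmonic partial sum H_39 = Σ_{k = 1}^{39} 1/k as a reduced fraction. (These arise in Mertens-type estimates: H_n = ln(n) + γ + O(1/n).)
H_39 = 2066035355155033/485721041551200

Direct summation: H_39 = 1 + 1/2 + ... + 1/39. The least common denominator is lcm(1, ..., 39) = 5342931457063200; over this denominator the numerator is 5342931457063200 + 2671465728531600 + 1780977152354400 + 1335732864265800 + 1068586291412640 + 890488576177200 + 763275922437600 + 667866432132900 + 593659050784800 + 534293145706320 + 485721041551200 + 445244288088600 + 410994727466400 + 381637961218800 + 356195430470880 + 333933216066450 + 314290085709600 + 296829525392400 + 281206918792800 + 267146572853160 + 254425307479200 + 242860520775600 + 232301367698400 + 222622144044300 + 213717258282528 + 205497363733200 + 197886350261600 + 190818980609400 + 184239015760800 + 178097715235440 + 172352627647200 + 166966608033225 + 161907013850400 + 157145042854800 + 152655184487520 + 148414762696200 + 144403552893600 + 140603459396400 + 136998242488800 = 22726388906705363, so H_39 = 22726388906705363/5342931457063200; reducing by gcd(22726388906705363, 5342931457063200) = 11 gives 2066035355155033/485721041551200 ≈ 4.25354. (The PNT-adjacent estimate ln(39) + γ ≈ 4.24078 matches within O(1/n).)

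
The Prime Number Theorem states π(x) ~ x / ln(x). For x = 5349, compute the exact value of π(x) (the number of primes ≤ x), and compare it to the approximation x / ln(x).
π(5349) = 707;  x/ln(x) ≈ 623.09;  relative error ≈ 11.87%.

Directly count primes up to 5349: π(5349) = 707. The PNT approximation gives 5349/ln(5349) ≈ 5349/8.58466 ≈ 623.09. Relative error (π(x) − x/ln(x)) / π(x) ≈ 11.87%; the approximation is known to undercount slightly (Li(x) is a better estimate).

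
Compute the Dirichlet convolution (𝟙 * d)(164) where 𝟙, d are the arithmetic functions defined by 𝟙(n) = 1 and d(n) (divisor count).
(𝟙 * d)(164) = 18

Divisors of 164: [1, 2, 4, 41, 82, 164]. For each d | 164:
  d = 1: 𝟙(1) · d(164/1) = 1 · 6 = 6
  d = 2: 𝟙(2) · d(164/2) = 1 · 4 = 4
  d = 4: 𝟙(4) · d(164/4) = 1 · 2 = 2
  d = 41: 𝟙(41) · d(164/41) = 1 · 3 = 3
  d = 82: 𝟙(82) · d(164/82) = 1 · 2 = 2
  d = 164: 𝟙(164) · d(164/164) = 1 · 1 = 1
Summing: (𝟙 * d)(164) = 6 + 4 + 2 + 3 + 2 + 1 = 18.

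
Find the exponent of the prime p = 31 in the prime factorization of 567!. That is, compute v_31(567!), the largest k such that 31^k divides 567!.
v_31(567!) = 18

Legendre's formula: v_p(n!) = Σ_{k ≥ 1} ⌊n / p^k⌋. For p = 31, n = 567, the terms are:
  ⌊567/31^1⌋ = ⌊567/31⌋ = 18
(the next term ⌊567/31^2⌋ = 0, terminating the sum). Summing: v_31(567!) = 18 = 18.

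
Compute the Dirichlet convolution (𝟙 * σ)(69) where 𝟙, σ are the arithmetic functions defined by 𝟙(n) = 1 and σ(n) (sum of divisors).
(𝟙 * σ)(69) = 125

Divisors of 69: [1, 3, 23, 69]. For each d | 69:
  d = 1: 𝟙(1) · σ(69/1) = 1 · 96 = 96
  d = 3: 𝟙(3) · σ(69/3) = 1 · 24 = 24
  d = 23: 𝟙(23) · σ(69/23) = 1 · 4 = 4
  d = 69: 𝟙(69) · σ(69/69) = 1 · 1 = 1
Summing: (𝟙 * σ)(69) = 96 + 24 + 4 + 1 = 125.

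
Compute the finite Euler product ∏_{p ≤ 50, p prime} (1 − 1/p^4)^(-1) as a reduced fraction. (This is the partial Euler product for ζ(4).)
∏ = 65572203587643632473857746546522240898588901/60584710506150227098341885345792000000000000

The primes p ≤ 50 are [2, 3, 5, 7, 11, 13, 17, 19, 23, 29, 31, 37, 41, 43, 47]. For each prime, (1 − 1/p^4)^(-1) = p^4 / (p^4 − 1). The product is (1 − 1/2^4)^(-1), (1 − 1/3^4)^(-1), (1 − 1/5^4)^(-1), (1 − 1/7^4)^(-1), (1 − 1/11^4)^(-1), (1 − 1/13^4)^(-1), (1 − 1/17^4)^(-1), (1 − 1/19^4)^(-1), (1 − 1/23^4)^(-1), (1 − 1/29^4)^(-1), (1 − 1/31^4)^(-1), (1 − 1/37^4)^(-1), (1 − 1/41^4)^(-1), (1 − 1/43^4)^(-1), (1 − 1/47^4)^(-1) = ∏ p^4 / (p^4 − 1) = 65572203587643632473857746546522240898588901/60584710506150227098341885345792000000000000.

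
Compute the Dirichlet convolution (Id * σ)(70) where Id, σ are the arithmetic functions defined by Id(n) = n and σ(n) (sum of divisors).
(Id * σ)(70) = 825

Divisors of 70: [1, 2, 5, 7, 10, 14, 35, 70]. For each d | 70:
  d = 1: Id(1) · σ(70/1) = 1 · 144 = 144
  d = 2: Id(2) · σ(70/2) = 2 · 48 = 96
  d = 5: Id(5) · σ(70/5) = 5 · 24 = 120
  d = 7: Id(7) · σ(70/7) = 7 · 18 = 126
  d = 10: Id(10) · σ(70/10) = 10 · 8 = 80
  d = 14: Id(14) · σ(70/14) = 14 · 6 = 84
  d = 35: Id(35) · σ(70/35) = 35 · 3 = 105
  d = 70: Id(70) · σ(70/70) = 70 · 1 = 70
Summing: (Id * σ)(70) = 144 + 96 + 120 + 126 + 80 + 84 + 105 + 70 = 825.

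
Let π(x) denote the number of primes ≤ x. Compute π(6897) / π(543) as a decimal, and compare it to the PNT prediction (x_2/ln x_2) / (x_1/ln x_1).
π(6897)/π(543) = 886/100 ≈ 8.8600;  PNT prediction ≈ 9.0491.

π(543) = 100 and π(6897) = 886, so π(6897)/π(543) ≈ 8.8600. The PNT-predicted ratio is (6897/ln(6897)) / (543/ln(543)) ≈ 9.0491. The two agree to within a few percent, as expected.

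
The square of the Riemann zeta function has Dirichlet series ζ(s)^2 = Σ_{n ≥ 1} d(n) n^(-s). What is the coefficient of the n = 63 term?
d(63) = 6

ζ(s)^2 = (Σ 1/m^s)(Σ 1/k^s). The coefficient of 1/n^s in the product is the number of ordered pairs (m, k) with mk = n, which equals d(n). For n = 63, divisors are [1, 3, 7, 9, 21, 63], so d(63) = 6.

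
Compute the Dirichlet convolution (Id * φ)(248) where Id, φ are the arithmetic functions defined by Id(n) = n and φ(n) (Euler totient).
(Id * φ)(248) = 1220

Divisors of 248: [1, 2, 4, 8, 31, 62, 124, 248]. For each d | 248:
  d = 1: Id(1) · φ(248/1) = 1 · 120 = 120
  d = 2: Id(2) · φ(248/2) = 2 · 60 = 120
  d = 4: Id(4) · φ(248/4) = 4 · 30 = 120
  d = 8: Id(8) · φ(248/8) = 8 · 30 = 240
  d = 31: Id(31) · φ(248/31) = 31 · 4 = 124
  d = 62: Id(62) · φ(248/62) = 62 · 2 = 124
  d = 124: Id(124) · φ(248/124) = 124 · 1 = 124
  d = 248: Id(248) · φ(248/248) = 248 · 1 = 248
Summing: (Id * φ)(248) = 120 + 120 + 120 + 240 + 124 + 124 + 124 + 248 = 1220.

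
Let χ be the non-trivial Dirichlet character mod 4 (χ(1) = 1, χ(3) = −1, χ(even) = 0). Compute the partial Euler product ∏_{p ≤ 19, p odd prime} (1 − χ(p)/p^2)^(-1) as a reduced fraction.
∏ = 14933966047/16280616960

The odd primes p ≤ 19 are [3, 5, 7, 11, 13, 17, 19]. For each, χ(p) = 1 if p ≡ 1 mod 4, χ(p) = −1 if p ≡ 3 mod 4. Taking (1 − χ(p)/p^2)^(-1) = p^2/(p^2 − χ(p)): (1 − (-1)/3^2)^(-1) · (1 − (1)/5^2)^(-1) · (1 − (-1)/7^2)^(-1) · (1 − (-1)/11^2)^(-1) · (1 − (1)/13^2)^(-1) · (1 − (1)/17^2)^(-1) · (1 − (-1)/19^2)^(-1) = 14933966047/16280616960.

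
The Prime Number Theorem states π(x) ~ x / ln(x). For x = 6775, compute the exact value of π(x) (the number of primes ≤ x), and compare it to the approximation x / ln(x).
π(6775) = 871;  x/ln(x) ≈ 768.05;  relative error ≈ 11.82%.

Directly count primes up to 6775: π(6775) = 871. The PNT approximation gives 6775/ln(6775) ≈ 6775/8.82099 ≈ 768.05. Relative error (π(x) − x/ln(x)) / π(x) ≈ 11.82%; the approximation is known to undercount slightly (Li(x) is a better estimate).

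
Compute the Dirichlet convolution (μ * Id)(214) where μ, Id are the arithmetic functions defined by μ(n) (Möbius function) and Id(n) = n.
(μ * Id)(214) = 106

Divisors of 214: [1, 2, 107, 214]. For each d | 214:
  d = 1: μ(1) · Id(214/1) = 1 · 214 = 214
  d = 2: μ(2) · Id(214/2) = -1 · 107 = -107
  d = 107: μ(107) · Id(214/107) = -1 · 2 = -2
  d = 214: μ(214) · Id(214/214) = 1 · 1 = 1
Summing: (μ * Id)(214) = 214 + -107 + -2 + 1 = 106.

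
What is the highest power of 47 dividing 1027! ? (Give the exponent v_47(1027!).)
v_47(1027!) = 21

Legendre's formula: v_p(n!) = Σ_{k ≥ 1} ⌊n / p^k⌋. For p = 47, n = 1027, the terms are:
  ⌊1027/47^1⌋ = ⌊1027/47⌋ = 21
(the next term ⌊1027/47^2⌋ = 0, terminating the sum). Summing: v_47(1027!) = 21 = 21.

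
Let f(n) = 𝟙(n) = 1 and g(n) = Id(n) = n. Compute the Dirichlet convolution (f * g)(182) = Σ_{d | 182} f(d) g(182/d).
(𝟙 * Id)(182) = 336

Divisors of 182: [1, 2, 7, 13, 14, 26, 91, 182]. For each d | 182:
  d = 1: 𝟙(1) · Id(182/1) = 1 · 182 = 182
  d = 2: 𝟙(2) · Id(182/2) = 1 · 91 = 91
  d = 7: 𝟙(7) · Id(182/7) = 1 · 26 = 26
  d = 13: 𝟙(13) · Id(182/13) = 1 · 14 = 14
  d = 14: 𝟙(14) · Id(182/14) = 1 · 13 = 13
  d = 26: 𝟙(26) · Id(182/26) = 1 · 7 = 7
  d = 91: 𝟙(91) · Id(182/91) = 1 · 2 = 2
  d = 182: 𝟙(182) · Id(182/182) = 1 · 1 = 1
Summing: (𝟙 * Id)(182) = 182 + 91 + 26 + 14 + 13 + 7 + 2 + 1 = 336.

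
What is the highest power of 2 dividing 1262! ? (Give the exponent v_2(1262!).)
v_2(1262!) = 1255

Legendre's formula: v_p(n!) = Σ_{k ≥ 1} ⌊n / p^k⌋. For p = 2, n = 1262, the terms are:
  ⌊1262/2^1⌋ = ⌊1262/2⌋ = 631
  ⌊1262/2^2⌋ = ⌊1262/4⌋ = 315
  ⌊1262/2^3⌋ = ⌊1262/8⌋ = 157
  ⌊1262/2^4⌋ = ⌊1262/16⌋ = 78
  ⌊1262/2^5⌋ = ⌊1262/32⌋ = 39
  ⌊1262/2^6⌋ = ⌊1262/64⌋ = 19
  ⌊1262/2^7⌋ = ⌊1262/128⌋ = 9
  ⌊1262/2^8⌋ = ⌊1262/256⌋ = 4
  ⌊1262/2^9⌋ = ⌊1262/512⌋ = 2
  ⌊1262/2^10⌋ = ⌊1262/1024⌋ = 1
(the next term ⌊1262/2^11⌋ = 0, terminating the sum). Summing: v_2(1262!) = 631 + 315 + 157 + 78 + 39 + 19 + 9 + 4 + 2 + 1 = 1255.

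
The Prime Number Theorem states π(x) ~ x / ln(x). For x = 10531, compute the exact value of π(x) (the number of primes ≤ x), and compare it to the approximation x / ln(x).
π(10531) = 1288;  x/ln(x) ≈ 1137.00;  relative error ≈ 11.72%.

Directly count primes up to 10531: π(10531) = 1288. The PNT approximation gives 10531/ln(10531) ≈ 10531/9.26208 ≈ 1137.00. Relative error (π(x) − x/ln(x)) / π(x) ≈ 11.72%; the approximation is known to undercount slightly (Li(x) is a better estimate).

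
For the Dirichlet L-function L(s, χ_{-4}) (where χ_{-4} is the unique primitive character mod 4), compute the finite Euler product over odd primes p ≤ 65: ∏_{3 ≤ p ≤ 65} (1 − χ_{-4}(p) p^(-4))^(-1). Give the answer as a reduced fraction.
∏ = 81934214988902113115031508050672702841756592198516788686922065253543/82850154482442028729801746725895742819441886414557775886809038848000

The odd primes p ≤ 65 are [3, 5, 7, 11, 13, 17, 19, 23, 29, 31, 37, 41, 43, 47, 53, 59, 61]. For each, χ(p) = 1 if p ≡ 1 mod 4, χ(p) = −1 if p ≡ 3 mod 4. Taking (1 − χ(p)/p^4)^(-1) = p^4/(p^4 − χ(p)): (1 − (-1)/3^4)^(-1) · (1 − (1)/5^4)^(-1) · (1 − (-1)/7^4)^(-1) · (1 − (-1)/11^4)^(-1) · (1 − (1)/13^4)^(-1) · (1 − (1)/17^4)^(-1) · (1 − (-1)/19^4)^(-1) · (1 − (-1)/23^4)^(-1) · (1 − (1)/29^4)^(-1) · (1 − (-1)/31^4)^(-1) · (1 − (1)/37^4)^(-1) · (1 − (1)/41^4)^(-1) · (1 − (-1)/43^4)^(-1) · (1 − (-1)/47^4)^(-1) · (1 − (1)/53^4)^(-1) · (1 − (-1)/59^4)^(-1) · (1 − (1)/61^4)^(-1) = 81934214988902113115031508050672702841756592198516788686922065253543/82850154482442028729801746725895742819441886414557775886809038848000.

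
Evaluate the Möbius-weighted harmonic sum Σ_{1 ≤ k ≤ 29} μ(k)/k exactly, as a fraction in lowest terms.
Σ μ(k)/k = 9246047/3234846615

Values of μ(k) for 1 ≤ k ≤ 29: μ(1) = 1, μ(2) = -1, μ(3) = -1, μ(5) = -1, μ(6) = 1, μ(7) = -1, μ(10) = 1, μ(11) = -1, μ(13) = -1, μ(14) = 1, μ(15) = 1, μ(17) = -1, μ(19) = -1, μ(21) = 1, μ(22) = 1, μ(23) = -1, μ(26) = 1, μ(29) = -1, with μ = 0 on non-squarefree integers. Summing μ(k)/k for k where μ(k) ≠ 0 gives 9246047/3234846615 ≈ 0.0029. (PNT ⟺ this sum → 0 as n → ∞.)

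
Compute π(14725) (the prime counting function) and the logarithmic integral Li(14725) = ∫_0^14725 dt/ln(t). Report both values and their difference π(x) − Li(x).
π(14725) = 1723;  Li(14725) ≈ 1748.00;  π(x) − Li(x) ≈ -25.00.

Direct count of primes ≤ 14725 gives π(14725) = 1723. Numerical evaluation of the logarithmic integral gives Li(14725) ≈ 1748.00. The difference π(x) − Li(x) ≈ -25.00 is typically negative for small/moderate x (Li(x) overestimates), though Littlewood's theorem shows this sign changes infinitely often.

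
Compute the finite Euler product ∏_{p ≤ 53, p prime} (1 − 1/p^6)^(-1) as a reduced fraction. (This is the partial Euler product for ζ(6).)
∏ = 16399916697843255011967930971578711261087839227653922144798329822985430357794635/16120340632419383592544649060829667066167081196619966516987203957241678930116608

The primes p ≤ 53 are [2, 3, 5, 7, 11, 13, 17, 19, 23, 29, 31, 37, 41, 43, 47, 53]. For each prime, (1 − 1/p^6)^(-1) = p^6 / (p^6 − 1). The product is (1 − 1/2^6)^(-1), (1 − 1/3^6)^(-1), (1 − 1/5^6)^(-1), (1 − 1/7^6)^(-1), (1 − 1/11^6)^(-1), (1 − 1/13^6)^(-1), (1 − 1/17^6)^(-1), (1 − 1/19^6)^(-1), (1 − 1/23^6)^(-1), (1 − 1/29^6)^(-1), (1 − 1/31^6)^(-1), (1 − 1/37^6)^(-1), (1 − 1/41^6)^(-1), (1 − 1/43^6)^(-1), (1 − 1/47^6)^(-1), (1 − 1/53^6)^(-1) = ∏ p^6 / (p^6 − 1) = 16399916697843255011967930971578711261087839227653922144798329822985430357794635/16120340632419383592544649060829667066167081196619966516987203957241678930116608.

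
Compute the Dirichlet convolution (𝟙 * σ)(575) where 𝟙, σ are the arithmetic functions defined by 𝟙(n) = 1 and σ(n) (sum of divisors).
(𝟙 * σ)(575) = 950

Divisors of 575: [1, 5, 23, 25, 115, 575]. For each d | 575:
  d = 1: 𝟙(1) · σ(575/1) = 1 · 744 = 744
  d = 5: 𝟙(5) · σ(575/5) = 1 · 144 = 144
  d = 23: 𝟙(23) · σ(575/23) = 1 · 31 = 31
  d = 25: 𝟙(25) · σ(575/25) = 1 · 24 = 24
  d = 115: 𝟙(115) · σ(575/115) = 1 · 6 = 6
  d = 575: 𝟙(575) · σ(575/575) = 1 · 1 = 1
Summing: (𝟙 * σ)(575) = 744 + 144 + 31 + 24 + 6 + 1 = 950.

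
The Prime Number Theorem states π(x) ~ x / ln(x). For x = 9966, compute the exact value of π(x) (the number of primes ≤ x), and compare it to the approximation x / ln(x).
π(9966) = 1227;  x/ln(x) ≈ 1082.44;  relative error ≈ 11.78%.

Directly count primes up to 9966: π(9966) = 1227. The PNT approximation gives 9966/ln(9966) ≈ 9966/9.20693 ≈ 1082.44. Relative error (π(x) − x/ln(x)) / π(x) ≈ 11.78%; the approximation is known to undercount slightly (Li(x) is a better estimate).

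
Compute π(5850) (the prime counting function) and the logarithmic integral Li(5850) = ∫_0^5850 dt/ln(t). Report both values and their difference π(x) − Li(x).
π(5850) = 768;  Li(5850) ≈ 783.15;  π(x) − Li(x) ≈ -15.15.

Direct count of primes ≤ 5850 gives π(5850) = 768. Numerical evaluation of the logarithmic integral gives Li(5850) ≈ 783.15. The difference π(x) − Li(x) ≈ -15.15 is typically negative for small/moderate x (Li(x) overestimates), though Littlewood's theorem shows this sign changes infinitely often.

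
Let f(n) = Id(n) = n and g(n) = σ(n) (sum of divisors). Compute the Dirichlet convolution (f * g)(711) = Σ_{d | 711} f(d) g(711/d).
(Id * σ)(711) = 5406

Divisors of 711: [1, 3, 9, 79, 237, 711]. For each d | 711:
  d = 1: Id(1) · σ(711/1) = 1 · 1040 = 1040
  d = 3: Id(3) · σ(711/3) = 3 · 320 = 960
  d = 9: Id(9) · σ(711/9) = 9 · 80 = 720
  d = 79: Id(79) · σ(711/79) = 79 · 13 = 1027
  d = 237: Id(237) · σ(711/237) = 237 · 4 = 948
  d = 711: Id(711) · σ(711/711) = 711 · 1 = 711
Summing: (Id * σ)(711) = 1040 + 960 + 720 + 1027 + 948 + 711 = 5406.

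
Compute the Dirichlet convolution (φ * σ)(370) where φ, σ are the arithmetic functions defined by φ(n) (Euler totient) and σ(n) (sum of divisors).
(φ * σ)(370) = 2960

Divisors of 370: [1, 2, 5, 10, 37, 74, 185, 370]. For each d | 370:
  d = 1: φ(1) · σ(370/1) = 1 · 684 = 684
  d = 2: φ(2) · σ(370/2) = 1 · 228 = 228
  d = 5: φ(5) · σ(370/5) = 4 · 114 = 456
  d = 10: φ(10) · σ(370/10) = 4 · 38 = 152
  d = 37: φ(37) · σ(370/37) = 36 · 18 = 648
  d = 74: φ(74) · σ(370/74) = 36 · 6 = 216
  d = 185: φ(185) · σ(370/185) = 144 · 3 = 432
  d = 370: φ(370) · σ(370/370) = 144 · 1 = 144
Summing: (φ * σ)(370) = 684 + 228 + 456 + 152 + 648 + 216 + 432 + 144 = 2960.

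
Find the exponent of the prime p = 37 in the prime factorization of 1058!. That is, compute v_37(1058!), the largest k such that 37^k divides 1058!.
v_37(1058!) = 28

Legendre's formula: v_p(n!) = Σ_{k ≥ 1} ⌊n / p^k⌋. For p = 37, n = 1058, the terms are:
  ⌊1058/37^1⌋ = ⌊1058/37⌋ = 28
(the next term ⌊1058/37^2⌋ = 0, terminating the sum). Summing: v_37(1058!) = 28 = 28.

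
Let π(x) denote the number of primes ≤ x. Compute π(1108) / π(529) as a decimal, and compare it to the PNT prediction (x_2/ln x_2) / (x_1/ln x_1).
π(1108)/π(529) = 185/99 ≈ 1.8687;  PNT prediction ≈ 1.8736.

π(529) = 99 and π(1108) = 185, so π(1108)/π(529) ≈ 1.8687. The PNT-predicted ratio is (1108/ln(1108)) / (529/ln(529)) ≈ 1.8736. The two agree to within a few percent, as expected.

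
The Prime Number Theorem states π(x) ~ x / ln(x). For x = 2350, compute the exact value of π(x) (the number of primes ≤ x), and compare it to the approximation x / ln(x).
π(2350) = 348;  x/ln(x) ≈ 302.75;  relative error ≈ 13.00%.

Directly count primes up to 2350: π(2350) = 348. The PNT approximation gives 2350/ln(2350) ≈ 2350/7.76217 ≈ 302.75. Relative error (π(x) − x/ln(x)) / π(x) ≈ 13.00%; the approximation is known to undercount slightly (Li(x) is a better estimate).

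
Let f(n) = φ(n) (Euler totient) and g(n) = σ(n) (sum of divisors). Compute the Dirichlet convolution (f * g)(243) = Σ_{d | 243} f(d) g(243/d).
(φ * σ)(243) = 1458

Divisors of 243: [1, 3, 9, 27, 81, 243]. For each d | 243:
  d = 1: φ(1) · σ(243/1) = 1 · 364 = 364
  d = 3: φ(3) · σ(243/3) = 2 · 121 = 242
  d = 9: φ(9) · σ(243/9) = 6 · 40 = 240
  d = 27: φ(27) · σ(243/27) = 18 · 13 = 234
  d = 81: φ(81) · σ(243/81) = 54 · 4 = 216
  d = 243: φ(243) · σ(243/243) = 162 · 1 = 162
Summing: (φ * σ)(243) = 364 + 242 + 240 + 234 + 216 + 162 = 1458.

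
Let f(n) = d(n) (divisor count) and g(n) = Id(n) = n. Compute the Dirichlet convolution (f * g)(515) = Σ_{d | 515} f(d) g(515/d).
(d * Id)(515) = 735

Divisors of 515: [1, 5, 103, 515]. For each d | 515:
  d = 1: d(1) · Id(515/1) = 1 · 515 = 515
  d = 5: d(5) · Id(515/5) = 2 · 103 = 206
  d = 103: d(103) · Id(515/103) = 2 · 5 = 10
  d = 515: d(515) · Id(515/515) = 4 · 1 = 4
Summing: (d * Id)(515) = 515 + 206 + 10 + 4 = 735.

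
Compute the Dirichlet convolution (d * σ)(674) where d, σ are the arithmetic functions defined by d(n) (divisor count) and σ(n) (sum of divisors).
(d * σ)(674) = 1700

Divisors of 674: [1, 2, 337, 674]. For each d | 674:
  d = 1: d(1) · σ(674/1) = 1 · 1014 = 1014
  d = 2: d(2) · σ(674/2) = 2 · 338 = 676
  d = 337: d(337) · σ(674/337) = 2 · 3 = 6
  d = 674: d(674) · σ(674/674) = 4 · 1 = 4
Summing: (d * σ)(674) = 1014 + 676 + 6 + 4 = 1700.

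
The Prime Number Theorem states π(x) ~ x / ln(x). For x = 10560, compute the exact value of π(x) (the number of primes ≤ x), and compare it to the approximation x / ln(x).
π(10560) = 1289;  x/ln(x) ≈ 1139.79;  relative error ≈ 11.58%.

Directly count primes up to 10560: π(10560) = 1289. The PNT approximation gives 10560/ln(10560) ≈ 10560/9.26483 ≈ 1139.79. Relative error (π(x) − x/ln(x)) / π(x) ≈ 11.58%; the approximation is known to undercount slightly (Li(x) is a better estimate).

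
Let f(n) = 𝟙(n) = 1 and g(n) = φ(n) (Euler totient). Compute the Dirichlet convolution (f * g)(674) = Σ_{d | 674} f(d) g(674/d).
(𝟙 * φ)(674) = 674

Divisors of 674: [1, 2, 337, 674]. For each d | 674:
  d = 1: 𝟙(1) · φ(674/1) = 1 · 336 = 336
  d = 2: 𝟙(2) · φ(674/2) = 1 · 336 = 336
  d = 337: 𝟙(337) · φ(674/337) = 1 · 1 = 1
  d = 674: 𝟙(674) · φ(674/674) = 1 · 1 = 1
Summing: (𝟙 * φ)(674) = 336 + 336 + 1 + 1 = 674.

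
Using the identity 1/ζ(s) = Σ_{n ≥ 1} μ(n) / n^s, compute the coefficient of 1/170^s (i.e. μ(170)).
μ(170) = -1

Factor n = 170 = 2 · 5 · 17. μ(n) = 0 if any exponent ≥ 2 (not squarefree); otherwise μ(n) = (−1)^{ω(n)} where ω(n) is the number of distinct prime factors. Applying: μ(170) = -1.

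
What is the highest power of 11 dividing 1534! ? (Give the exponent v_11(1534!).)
v_11(1534!) = 152

Legendre's formula: v_p(n!) = Σ_{k ≥ 1} ⌊n / p^k⌋. For p = 11, n = 1534, the terms are:
  ⌊1534/11^1⌋ = ⌊1534/11⌋ = 139
  ⌊1534/11^2⌋ = ⌊1534/121⌋ = 12
  ⌊1534/11^3⌋ = ⌊1534/1331⌋ = 1
(the next term ⌊1534/11^4⌋ = 0, terminating the sum). Summing: v_11(1534!) = 139 + 12 + 1 = 152.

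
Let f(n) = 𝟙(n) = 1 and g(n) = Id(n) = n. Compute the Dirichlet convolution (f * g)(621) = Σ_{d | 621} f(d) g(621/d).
(𝟙 * Id)(621) = 960

Divisors of 621: [1, 3, 9, 23, 27, 69, 207, 621]. For each d | 621:
  d = 1: 𝟙(1) · Id(621/1) = 1 · 621 = 621
  d = 3: 𝟙(3) · Id(621/3) = 1 · 207 = 207
  d = 9: 𝟙(9) · Id(621/9) = 1 · 69 = 69
  d = 23: 𝟙(23) · Id(621/23) = 1 · 27 = 27
  d = 27: 𝟙(27) · Id(621/27) = 1 · 23 = 23
  d = 69: 𝟙(69) · Id(621/69) = 1 · 9 = 9
  d = 207: 𝟙(207) · Id(621/207) = 1 · 3 = 3
  d = 621: 𝟙(621) · Id(621/621) = 1 · 1 = 1
Summing: (𝟙 * Id)(621) = 621 + 207 + 69 + 27 + 23 + 9 + 3 + 1 = 960.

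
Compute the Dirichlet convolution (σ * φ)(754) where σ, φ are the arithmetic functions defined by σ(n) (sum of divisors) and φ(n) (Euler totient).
(σ * φ)(754) = 6032

Divisors of 754: [1, 2, 13, 26, 29, 58, 377, 754]. For each d | 754:
  d = 1: σ(1) · φ(754/1) = 1 · 336 = 336
  d = 2: σ(2) · φ(754/2) = 3 · 336 = 1008
  d = 13: σ(13) · φ(754/13) = 14 · 28 = 392
  d = 26: σ(26) · φ(754/26) = 42 · 28 = 1176
  d = 29: σ(29) · φ(754/29) = 30 · 12 = 360
  d = 58: σ(58) · φ(754/58) = 90 · 12 = 1080
  d = 377: σ(377) · φ(754/377) = 420 · 1 = 420
  d = 754: σ(754) · φ(754/754) = 1260 · 1 = 1260
Summing: (σ * φ)(754) = 336 + 1008 + 392 + 1176 + 360 + 1080 + 420 + 1260 = 6032.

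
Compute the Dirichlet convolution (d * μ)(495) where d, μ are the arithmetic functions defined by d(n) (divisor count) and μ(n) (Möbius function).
(d * μ)(495) = 1

Divisors of 495: [1, 3, 5, 9, 11, 15, 33, 45, 55, 99, 165, 495]. For each d | 495:
  d = 1: d(1) · μ(495/1) = 1 · 0 = 0
  d = 3: d(3) · μ(495/3) = 2 · -1 = -2
  d = 5: d(5) · μ(495/5) = 2 · 0 = 0
  d = 9: d(9) · μ(495/9) = 3 · 1 = 3
  d = 11: d(11) · μ(495/11) = 2 · 0 = 0
  d = 15: d(15) · μ(495/15) = 4 · 1 = 4
  d = 33: d(33) · μ(495/33) = 4 · 1 = 4
  d = 45: d(45) · μ(495/45) = 6 · -1 = -6
  d = 55: d(55) · μ(495/55) = 4 · 0 = 0
  d = 99: d(99) · μ(495/99) = 6 · -1 = -6
  d = 165: d(165) · μ(495/165) = 8 · -1 = -8
  d = 495: d(495) · μ(495/495) = 12 · 1 = 12
Summing: (d * μ)(495) = 0 + -2 + 0 + 3 + 0 + 4 + 4 + -6 + 0 + -6 + -8 + 12 = 1.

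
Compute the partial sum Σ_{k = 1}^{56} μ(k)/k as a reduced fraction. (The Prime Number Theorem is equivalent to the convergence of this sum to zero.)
Σ μ(k)/k = -17255220085293371/10863052825730014910

Values of μ(k) for 1 ≤ k ≤ 56: μ(1) = 1, μ(2) = -1, μ(3) = -1, μ(5) = -1, μ(6) = 1, μ(7) = -1, μ(10) = 1, μ(11) = -1, μ(13) = -1, μ(14) = 1, μ(15) = 1, μ(17) = -1, μ(19) = -1, μ(21) = 1, μ(22) = 1, μ(23) = -1, μ(26) = 1, μ(29) = -1, μ(30) = -1, μ(31) = -1, μ(33) = 1, μ(34) = 1, μ(35) = 1, μ(37) = -1, μ(38) = 1, μ(39) = 1, μ(41) = -1, μ(42) = -1, μ(43) = -1, μ(46) = 1, μ(47) = -1, μ(51) = 1, μ(53) = -1, μ(55) = 1, with μ = 0 on non-squarefree integers. Summing μ(k)/k for k where μ(k) ≠ 0 gives -17255220085293371/10863052825730014910 ≈ -0.0016. (PNT ⟺ this sum → 0 as n → ∞.)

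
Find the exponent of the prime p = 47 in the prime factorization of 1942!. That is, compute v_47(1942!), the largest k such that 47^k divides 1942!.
v_47(1942!) = 41

Legendre's formula: v_p(n!) = Σ_{k ≥ 1} ⌊n / p^k⌋. For p = 47, n = 1942, the terms are:
  ⌊1942/47^1⌋ = ⌊1942/47⌋ = 41
(the next term ⌊1942/47^2⌋ = 0, terminating the sum). Summing: v_47(1942!) = 41 = 41.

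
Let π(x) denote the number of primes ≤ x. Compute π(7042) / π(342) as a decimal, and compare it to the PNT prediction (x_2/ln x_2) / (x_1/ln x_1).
π(7042)/π(342) = 905/68 ≈ 13.3088;  PNT prediction ≈ 13.5606.

π(342) = 68 and π(7042) = 905, so π(7042)/π(342) ≈ 13.3088. The PNT-predicted ratio is (7042/ln(7042)) / (342/ln(342)) ≈ 13.5606. The two agree to within a few percent, as expected.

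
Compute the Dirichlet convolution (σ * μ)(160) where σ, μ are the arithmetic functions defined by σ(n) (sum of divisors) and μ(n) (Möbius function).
(σ * μ)(160) = 160

Divisors of 160: [1, 2, 4, 5, 8, 10, 16, 20, 32, 40, 80, 160]. For each d | 160:
  d = 1: σ(1) · μ(160/1) = 1 · 0 = 0
  d = 2: σ(2) · μ(160/2) = 3 · 0 = 0
  d = 4: σ(4) · μ(160/4) = 7 · 0 = 0
  d = 5: σ(5) · μ(160/5) = 6 · 0 = 0
  d = 8: σ(8) · μ(160/8) = 15 · 0 = 0
  d = 10: σ(10) · μ(160/10) = 18 · 0 = 0
  d = 16: σ(16) · μ(160/16) = 31 · 1 = 31
  d = 20: σ(20) · μ(160/20) = 42 · 0 = 0
  d = 32: σ(32) · μ(160/32) = 63 · -1 = -63
  d = 40: σ(40) · μ(160/40) = 90 · 0 = 0
  d = 80: σ(80) · μ(160/80) = 186 · -1 = -186
  d = 160: σ(160) · μ(160/160) = 378 · 1 = 378
Summing: (σ * μ)(160) = 0 + 0 + 0 + 0 + 0 + 0 + 31 + 0 + -63 + 0 + -186 + 378 = 160.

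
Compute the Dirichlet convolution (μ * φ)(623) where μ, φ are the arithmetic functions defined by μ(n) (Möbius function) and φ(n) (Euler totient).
(μ * φ)(623) = 435

Divisors of 623: [1, 7, 89, 623]. For each d | 623:
  d = 1: μ(1) · φ(623/1) = 1 · 528 = 528
  d = 7: μ(7) · φ(623/7) = -1 · 88 = -88
  d = 89: μ(89) · φ(623/89) = -1 · 6 = -6
  d = 623: μ(623) · φ(623/623) = 1 · 1 = 1
Summing: (μ * φ)(623) = 528 + -88 + -6 + 1 = 435.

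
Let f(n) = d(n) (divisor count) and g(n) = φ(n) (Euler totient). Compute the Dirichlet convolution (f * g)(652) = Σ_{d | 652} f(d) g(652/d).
(d * φ)(652) = 1148

Divisors of 652: [1, 2, 4, 163, 326, 652]. For each d | 652:
  d = 1: d(1) · φ(652/1) = 1 · 324 = 324
  d = 2: d(2) · φ(652/2) = 2 · 162 = 324
  d = 4: d(4) · φ(652/4) = 3 · 162 = 486
  d = 163: d(163) · φ(652/163) = 2 · 2 = 4
  d = 326: d(326) · φ(652/326) = 4 · 1 = 4
  d = 652: d(652) · φ(652/652) = 6 · 1 = 6
Summing: (d * φ)(652) = 324 + 324 + 486 + 4 + 4 + 6 = 1148.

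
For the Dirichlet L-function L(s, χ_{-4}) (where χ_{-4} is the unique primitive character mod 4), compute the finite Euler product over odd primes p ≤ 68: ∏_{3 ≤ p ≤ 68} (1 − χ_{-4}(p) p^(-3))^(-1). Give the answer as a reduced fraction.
∏ = 497044101252700953274063170881740849527845657594881/512972994773739111227016105418519405174088647311360

The odd primes p ≤ 68 are [3, 5, 7, 11, 13, 17, 19, 23, 29, 31, 37, 41, 43, 47, 53, 59, 61, 67]. For each, χ(p) = 1 if p ≡ 1 mod 4, χ(p) = −1 if p ≡ 3 mod 4. Taking (1 − χ(p)/p^3)^(-1) = p^3/(p^3 − χ(p)): (1 − (-1)/3^3)^(-1) · (1 − (1)/5^3)^(-1) · (1 − (-1)/7^3)^(-1) · (1 − (-1)/11^3)^(-1) · (1 − (1)/13^3)^(-1) · (1 − (1)/17^3)^(-1) · (1 − (-1)/19^3)^(-1) · (1 − (-1)/23^3)^(-1) · (1 − (1)/29^3)^(-1) · (1 − (-1)/31^3)^(-1) · (1 − (1)/37^3)^(-1) · (1 − (1)/41^3)^(-1) · (1 − (-1)/43^3)^(-1) · (1 − (-1)/47^3)^(-1) · (1 − (1)/53^3)^(-1) · (1 − (-1)/59^3)^(-1) · (1 − (1)/61^3)^(-1) · (1 − (-1)/67^3)^(-1) = 497044101252700953274063170881740849527845657594881/512972994773739111227016105418519405174088647311360.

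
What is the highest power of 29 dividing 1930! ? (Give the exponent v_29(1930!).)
v_29(1930!) = 68

Legendre's formula: v_p(n!) = Σ_{k ≥ 1} ⌊n / p^k⌋. For p = 29, n = 1930, the terms are:
  ⌊1930/29^1⌋ = ⌊1930/29⌋ = 66
  ⌊1930/29^2⌋ = ⌊1930/841⌋ = 2
(the next term ⌊1930/29^3⌋ = 0, terminating the sum). Summing: v_29(1930!) = 66 + 2 = 68.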